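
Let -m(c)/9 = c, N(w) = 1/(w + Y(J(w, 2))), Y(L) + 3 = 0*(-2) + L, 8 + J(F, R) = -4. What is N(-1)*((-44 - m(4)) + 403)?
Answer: -395/16 ≈ -24.688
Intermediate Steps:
J(F, R) = -12 (J(F, R) = -8 - 4 = -12)
Y(L) = -3 + L (Y(L) = -3 + (0*(-2) + L) = -3 + (0 + L) = -3 + L)
N(w) = 1/(-15 + w) (N(w) = 1/(w + (-3 - 12)) = 1/(w - 15) = 1/(-15 + w))
m(c) = -9*c
N(-1)*((-44 - m(4)) + 403) = ((-44 - (-9)*4) + 403)/(-15 - 1) = ((-44 - 1*(-36)) + 403)/(-16) = -((-44 + 36) + 403)/16 = -(-8 + 403)/16 = -1/16*395 = -395/16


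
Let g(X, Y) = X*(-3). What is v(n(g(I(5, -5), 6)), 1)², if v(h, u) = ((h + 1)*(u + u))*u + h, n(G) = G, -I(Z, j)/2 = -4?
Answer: 4900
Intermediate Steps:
I(Z, j) = 8 (I(Z, j) = -2*(-4) = 8)
g(X, Y) = -3*X
v(h, u) = h + 2*u²*(1 + h) (v(h, u) = ((1 + h)*(2*u))*u + h = (2*u*(1 + h))*u + h = 2*u²*(1 + h) + h = h + 2*u²*(1 + h))
v(n(g(I(5, -5), 6)), 1)² = (-3*8 + 2*1² + 2*(-3*8)*1²)² = (-24 + 2*1 + 2*(-24)*1)² = (-24 + 2 - 48)² = (-70)² = 4900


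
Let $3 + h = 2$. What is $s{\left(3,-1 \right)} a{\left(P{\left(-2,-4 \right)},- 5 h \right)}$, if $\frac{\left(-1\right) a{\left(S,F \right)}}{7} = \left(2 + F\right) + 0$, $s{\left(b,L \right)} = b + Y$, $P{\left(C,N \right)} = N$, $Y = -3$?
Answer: $0$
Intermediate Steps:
$h = -1$ ($h = -3 + 2 = -1$)
$s{\left(b,L \right)} = -3 + b$ ($s{\left(b,L \right)} = b - 3 = -3 + b$)
$a{\left(S,F \right)} = -14 - 7 F$ ($a{\left(S,F \right)} = - 7 \left(\left(2 + F\right) + 0\right) = - 7 \left(2 + F\right) = -14 - 7 F$)
$s{\left(3,-1 \right)} a{\left(P{\left(-2,-4 \right)},- 5 h \right)} = \left(-3 + 3\right) \left(-14 - 7 \left(\left(-5\right) \left(-1\right)\right)\right) = 0 \left(-14 - 35\right) = 0 \left(-49\right) = 0$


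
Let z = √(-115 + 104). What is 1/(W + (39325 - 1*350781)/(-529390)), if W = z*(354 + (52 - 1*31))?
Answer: 41220422960/108379412680506859 - 26273791134375*I*√11/108379412680506859 ≈ 3.8033e-7 - 0.00080403*I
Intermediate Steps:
z = I*√11 (z = √(-11) = I*√11 ≈ 3.3166*I)
W = 375*I*√11 (W = (I*√11)*(354 + (52 - 1*31)) = (I*√11)*(354 + (52 - 31)) = (I*√11)*(354 + 21) = (I*√11)*375 = 375*I*√11 ≈ 1243.7*I)
1/(W + (39325 - 1*350781)/(-529390)) = 1/(375*I*√11 + (39325 - 1*350781)/(-529390)) = 1/(375*I*√11 + (39325 - 350781)*(-1/529390)) = 1/(375*I*√11 - 311456*(-1/529390)) = 1/(375*I*√11 + 155728/264695) = 1/(155728/264695 + 375*I*√11)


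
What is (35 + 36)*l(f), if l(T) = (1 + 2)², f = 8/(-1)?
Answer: 639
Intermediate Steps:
f = -8 (f = 8*(-1) = -8)
l(T) = 9 (l(T) = 3² = 9)
(35 + 36)*l(f) = (35 + 36)*9 = 71*9 = 639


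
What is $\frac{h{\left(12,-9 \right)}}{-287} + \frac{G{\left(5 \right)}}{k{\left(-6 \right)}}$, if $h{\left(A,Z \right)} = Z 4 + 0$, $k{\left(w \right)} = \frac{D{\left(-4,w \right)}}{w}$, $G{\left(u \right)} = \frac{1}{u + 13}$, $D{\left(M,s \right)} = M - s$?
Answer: $- \frac{71}{1722} \approx -0.041231$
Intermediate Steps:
$G{\left(u \right)} = \frac{1}{13 + u}$
$k{\left(w \right)} = \frac{-4 - w}{w}$
$h{\left(A,Z \right)} = 4 Z$ ($h{\left(A,Z \right)} = 4 Z + 0 = 4 Z$)
$\frac{h{\left(12,-9 \right)}}{-287} + \frac{G{\left(5 \right)}}{k{\left(-6 \right)}} = \frac{4 \left(-9\right)}{-287} + \frac{1}{\left(13 + 5\right) \frac{-4 - -6}{-6}} = \left(-36\right) \left(- \frac{1}{287}\right) + \frac{1}{18 \left(- \frac{-4 + 6}{6}\right)} = \frac{36}{287} + \frac{1}{18 \left(\left(- \frac{1}{6}\right) 2\right)} = \frac{36}{287} + \frac{1}{18 \left(- \frac{1}{3}\right)} = \frac{36}{287} + \frac{1}{18} \left(-3\right) = \frac{36}{287} - \frac{1}{6} = - \frac{71}{1722}$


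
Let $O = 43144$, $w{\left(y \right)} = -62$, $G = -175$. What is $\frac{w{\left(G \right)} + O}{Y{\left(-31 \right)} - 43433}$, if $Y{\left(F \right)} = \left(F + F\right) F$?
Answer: $- \frac{43082}{41511} \approx -1.0378$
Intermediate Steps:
$Y{\left(F \right)} = 2 F^{2}$ ($Y{\left(F \right)} = 2 F F = 2 F^{2}$)
$\frac{w{\left(G \right)} + O}{Y{\left(-31 \right)} - 43433} = \frac{-62 + 43144}{2 \left(-31\right)^{2} - 43433} = \frac{43082}{2 \cdot 961 - 43433} = \frac{43082}{1922 - 43433} = \frac{43082}{-41511} = 43082 \left(- \frac{1}{41511}\right) = - \frac{43082}{41511}$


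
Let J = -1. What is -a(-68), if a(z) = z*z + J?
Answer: -4623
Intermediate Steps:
a(z) = -1 + z**2 (a(z) = z*z - 1 = z**2 - 1 = -1 + z**2)
-a(-68) = -(-1 + (-68)**2) = -(-1 + 4624) = -1*4623 = -4623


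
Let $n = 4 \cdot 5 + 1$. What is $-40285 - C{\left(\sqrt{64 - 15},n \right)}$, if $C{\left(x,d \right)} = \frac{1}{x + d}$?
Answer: $- \frac{1127981}{28} \approx -40285.0$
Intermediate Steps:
$n = 21$ ($n = 20 + 1 = 21$)
$C{\left(x,d \right)} = \frac{1}{d + x}$
$-40285 - C{\left(\sqrt{64 - 15},n \right)} = -40285 - \frac{1}{21 + \sqrt{64 - 15}} = -40285 - \frac{1}{21 + \sqrt{49}} = -40285 - \frac{1}{21 + 7} = -40285 - \frac{1}{28} = - \frac{1127981}{28}$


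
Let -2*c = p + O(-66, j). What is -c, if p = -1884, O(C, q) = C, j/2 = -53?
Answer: -975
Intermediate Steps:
j = -106 (j = 2*(-53) = -106)
c = 975 (c = -(-1884 - 66)/2 = -½*(-1950) = 975)
-c = -1*975 = -975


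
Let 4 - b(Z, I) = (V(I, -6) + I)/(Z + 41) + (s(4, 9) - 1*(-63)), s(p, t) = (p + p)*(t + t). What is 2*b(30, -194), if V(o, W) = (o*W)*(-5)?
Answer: -16798/71 ≈ -236.59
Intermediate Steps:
V(o, W) = -5*W*o (V(o, W) = (W*o)*(-5) = -5*W*o)
s(p, t) = 4*p*t (s(p, t) = (2*p)*(2*t) = 4*p*t)
b(Z, I) = -203 - 31*I/(41 + Z) (b(Z, I) = 4 - ((-5*(-6)*I + I)/(Z + 41) + (4*4*9 - 1*(-63))) = 4 - ((30*I + I)/(41 + Z) + (144 + 63)) = 4 - ((31*I)/(41 + Z) + 207) = 4 - (31*I/(41 + Z) + 207) = 4 - (207 + 31*I/(41 + Z)) = 4 + (-207 - 31*I/(41 + Z)) = -203 - 31*I/(41 + Z))
2*b(30, -194) = 2*((-8323 - 203*30 - 31*(-194))/(41 + 30)) = 2*((-8323 - 6090 + 6014)/71) = 2*((1/71)*(-8399)) = 2*(-8399/71) = -16798/71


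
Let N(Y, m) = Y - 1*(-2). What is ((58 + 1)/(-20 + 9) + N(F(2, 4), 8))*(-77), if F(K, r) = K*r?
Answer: -357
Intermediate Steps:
N(Y, m) = 2 + Y (N(Y, m) = Y + 2 = 2 + Y)
((58 + 1)/(-20 + 9) + N(F(2, 4), 8))*(-77) = ((58 + 1)/(-20 + 9) + (2 + 2*4))*(-77) = (59/(-11) + (2 + 8))*(-77) = (59*(-1/11) + 10)*(-77) = (-59/11 + 10)*(-77) = (51/11)*(-77) = -357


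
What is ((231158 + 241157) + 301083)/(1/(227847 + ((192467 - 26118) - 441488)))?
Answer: -36575538216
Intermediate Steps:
((231158 + 241157) + 301083)/(1/(227847 + ((192467 - 26118) - 441488))) = (472315 + 301083)/(1/(227847 + (166349 - 441488))) = 773398/(1/(227847 - 275139)) = 773398/(1/(-47292)) = 773398/(-1/47292) = 773398*(-47292) = -36575538216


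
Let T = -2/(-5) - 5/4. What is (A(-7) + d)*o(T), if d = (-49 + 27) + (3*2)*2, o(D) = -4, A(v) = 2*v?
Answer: 96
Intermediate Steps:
T = -17/20 (T = -2*(-1/5) - 5*1/4 = 2/5 - 5/4 = -17/20 ≈ -0.85000)
d = -10 (d = -22 + 6*2 = -22 + 12 = -10)
(A(-7) + d)*o(T) = (2*(-7) - 10)*(-4) = (-14 - 10)*(-4) = -24*(-4) = 96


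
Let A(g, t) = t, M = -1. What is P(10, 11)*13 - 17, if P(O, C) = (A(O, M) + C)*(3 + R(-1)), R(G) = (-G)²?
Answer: 503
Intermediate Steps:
R(G) = G²
P(O, C) = -4 + 4*C (P(O, C) = (-1 + C)*(3 + (-1)²) = (-1 + C)*(3 + 1) = (-1 + C)*4 = -4 + 4*C)
P(10, 11)*13 - 17 = (-4 + 4*11)*13 - 17 = (-4 + 44)*13 - 17 = 40*13 - 17 = 520 - 17 = 503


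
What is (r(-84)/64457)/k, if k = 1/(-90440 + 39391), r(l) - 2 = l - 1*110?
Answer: 9801408/64457 ≈ 152.06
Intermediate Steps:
r(l) = -108 + l (r(l) = 2 + (l - 1*110) = 2 + (l - 110) = 2 + (-110 + l) = -108 + l)
k = -1/51049 (k = 1/(-51049) = -1/51049 ≈ -1.9589e-5)
(r(-84)/64457)/k = ((-108 - 84)/64457)/(-1/51049) = -192*1/64457*(-51049) = -192/64457*(-51049) = 9801408/64457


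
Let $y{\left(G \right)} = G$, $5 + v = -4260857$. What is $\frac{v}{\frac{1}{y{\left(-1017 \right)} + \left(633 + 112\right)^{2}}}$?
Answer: $-2360551634896$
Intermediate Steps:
$v = -4260862$ ($v = -5 - 4260857 = -4260862$)
$\frac{v}{\frac{1}{y{\left(-1017 \right)} + \left(633 + 112\right)^{2}}} = - \frac{4260862}{\frac{1}{-1017 + \left(633 + 112\right)^{2}}} = - \frac{4260862}{\frac{1}{-1017 + 745^{2}}} = - \frac{4260862}{\frac{1}{-1017 + 555025}} = - \frac{4260862}{\frac{1}{554008}} = - 4260862 \frac{1}{\frac{1}{554008}} = \left(-4260862\right) 554008 = -2360551634896$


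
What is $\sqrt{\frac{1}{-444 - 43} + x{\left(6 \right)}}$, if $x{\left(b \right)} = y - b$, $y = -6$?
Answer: $\frac{i \sqrt{2846515}}{487} \approx 3.4644 i$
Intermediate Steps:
$x{\left(b \right)} = -6 - b$
$\sqrt{\frac{1}{-444 - 43} + x{\left(6 \right)}} = \sqrt{\frac{1}{-444 - 43} - 12} = \sqrt{\frac{1}{-487} - 12} = \sqrt{- \frac{1}{487} - 12} = \sqrt{- \frac{5845}{487}} = \frac{i \sqrt{2846515}}{487}$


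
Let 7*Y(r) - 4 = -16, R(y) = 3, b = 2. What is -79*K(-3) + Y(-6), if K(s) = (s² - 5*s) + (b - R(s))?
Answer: -12731/7 ≈ -1818.7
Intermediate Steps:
Y(r) = -12/7 (Y(r) = 4/7 + (⅐)*(-16) = 4/7 - 16/7 = -12/7)
K(s) = -1 + s² - 5*s (K(s) = (s² - 5*s) + (2 - 1*3) = (s² - 5*s) + (2 - 3) = (s² - 5*s) - 1 = -1 + s² - 5*s)
-79*K(-3) + Y(-6) = -79*(-1 + (-3)² - 5*(-3)) - 12/7 = -79*(-1 + 9 + 15) - 12/7 = -79*23 - 12/7 = -1817 - 12/7 = -12731/7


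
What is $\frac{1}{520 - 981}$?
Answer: $- \frac{1}{461} \approx -0.0021692$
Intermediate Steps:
$\frac{1}{520 - 981} = \frac{1}{-461} = - \frac{1}{461}$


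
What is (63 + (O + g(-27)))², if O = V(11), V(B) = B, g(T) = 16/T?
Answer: 3928324/729 ≈ 5388.6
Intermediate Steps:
O = 11
(63 + (O + g(-27)))² = (63 + (11 + 16/(-27)))² = (63 + (11 + 16*(-1/27)))² = (63 + (11 - 16/27))² = (63 + 281/27)² = (1982/27)² = 3928324/729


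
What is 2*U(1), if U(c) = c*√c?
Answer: 2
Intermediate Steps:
U(c) = c^(3/2)
2*U(1) = 2*1^(3/2) = 2*1 = 2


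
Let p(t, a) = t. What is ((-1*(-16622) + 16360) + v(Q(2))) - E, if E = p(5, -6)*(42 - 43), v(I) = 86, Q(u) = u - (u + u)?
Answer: 33073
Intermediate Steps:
Q(u) = -u (Q(u) = u - 2*u = -u)
E = -5 (E = 5*(42 - 43) = 5*(-1) = -5)
((-1*(-16622) + 16360) + v(Q(2))) - E = ((-1*(-16622) + 16360) + 86) - 1*(-5) = ((16622 + 16360) + 86) + 5 = (32982 + 86) + 5 = 33068 + 5 = 33073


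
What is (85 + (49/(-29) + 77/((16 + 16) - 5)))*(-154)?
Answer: -10389610/783 ≈ -13269.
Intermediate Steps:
(85 + (49/(-29) + 77/((16 + 16) - 5)))*(-154) = (85 + (49*(-1/29) + 77/(32 - 5)))*(-154) = (85 + (-49/29 + 77/27))*(-154) = (85 + 910/783)*(-154) = (67465/783)*(-154) = -10389610/783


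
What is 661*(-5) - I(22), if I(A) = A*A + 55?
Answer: -3844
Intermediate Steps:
I(A) = 55 + A² (I(A) = A² + 55 = 55 + A²)
661*(-5) - I(22) = 661*(-5) - (55 + 22²) = -3305 - (55 + 484) = -3305 - 1*539 = -3305 - 539 = -3844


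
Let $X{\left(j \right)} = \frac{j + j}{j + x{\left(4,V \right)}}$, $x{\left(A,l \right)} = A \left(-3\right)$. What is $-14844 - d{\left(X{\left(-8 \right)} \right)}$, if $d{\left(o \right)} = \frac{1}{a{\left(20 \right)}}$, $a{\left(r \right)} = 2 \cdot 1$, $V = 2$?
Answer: $- \frac{29689}{2} \approx -14845.0$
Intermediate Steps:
$x{\left(A,l \right)} = - 3 A$
$X{\left(j \right)} = \frac{2 j}{-12 + j}$ ($X{\left(j \right)} = \frac{j + j}{j - 12} = \frac{2 j}{j - 12} = \frac{2 j}{-12 + j}$)
$a{\left(r \right)} = 2$
$d{\left(o \right)} = \frac{1}{2}$
$-14844 - d{\left(X{\left(-8 \right)} \right)} = -14844 - \frac{1}{2} = - \frac{29689}{2}$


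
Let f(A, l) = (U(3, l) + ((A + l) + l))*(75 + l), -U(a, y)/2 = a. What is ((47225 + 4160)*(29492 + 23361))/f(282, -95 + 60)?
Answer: 543170281/1648 ≈ 3.2959e+5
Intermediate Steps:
U(a, y) = -2*a
f(A, l) = (75 + l)*(-6 + A + 2*l) (f(A, l) = (-2*3 + ((A + l) + l))*(75 + l) = (-6 + (A + 2*l))*(75 + l) = (-6 + A + 2*l)*(75 + l) = (75 + l)*(-6 + A + 2*l))
((47225 + 4160)*(29492 + 23361))/f(282, -95 + 60) = ((47225 + 4160)*(29492 + 23361))/(-450 + 2*(-95 + 60)**2 + 75*282 + 144*(-95 + 60) + 282*(-95 + 60)) = (51385*52853)/(-450 + 2*(-35)**2 + 21150 + 144*(-35) + 282*(-35)) = 2715851405/(-450 + 2*1225 + 21150 - 5040 - 9870) = 2715851405/(-450 + 2450 + 21150 - 5040 - 9870) = 2715851405/8240 = 2715851405*(1/8240) = 543170281/1648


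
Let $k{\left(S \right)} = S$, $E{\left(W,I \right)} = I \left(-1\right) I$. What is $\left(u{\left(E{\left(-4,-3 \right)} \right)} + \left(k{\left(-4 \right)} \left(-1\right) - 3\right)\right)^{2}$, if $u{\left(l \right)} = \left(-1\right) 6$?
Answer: $25$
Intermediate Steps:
$E{\left(W,I \right)} = - I^{2}$ ($E{\left(W,I \right)} = - I I = - I^{2}$)
$u{\left(l \right)} = -6$
$\left(u{\left(E{\left(-4,-3 \right)} \right)} + \left(k{\left(-4 \right)} \left(-1\right) - 3\right)\right)^{2} = \left(-6 - -1\right)^{2} = \left(-6 + \left(4 - 3\right)\right)^{2} = \left(-6 + 1\right)^{2} = \left(-5\right)^{2} = 25$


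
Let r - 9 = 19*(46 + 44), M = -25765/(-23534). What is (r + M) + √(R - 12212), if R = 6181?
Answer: 40480711/23534 + I*√6031 ≈ 1720.1 + 77.66*I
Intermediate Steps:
M = 25765/23534 (M = -25765*(-1/23534) = 25765/23534 ≈ 1.0948)
r = 1719 (r = 9 + 19*(46 + 44) = 9 + 19*90 = 9 + 1710 = 1719)
(r + M) + √(R - 12212) = (1719 + 25765/23534) + √(6181 - 12212) = 40480711/23534 + √(-6031) = 40480711/23534 + I*√6031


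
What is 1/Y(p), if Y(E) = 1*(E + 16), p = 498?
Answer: 1/514 ≈ 0.0019455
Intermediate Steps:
Y(E) = 16 + E (Y(E) = 1*(16 + E) = 16 + E)
1/Y(p) = 1/(16 + 498) = 1/514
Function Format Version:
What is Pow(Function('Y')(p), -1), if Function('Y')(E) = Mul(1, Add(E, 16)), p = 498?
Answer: Rational(1, 514) ≈ 0.0019455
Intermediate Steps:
Function('Y')(E) = Add(16, E) (Function('Y')(E) = Mul(1, Add(16, E)) = Add(16, E))
Pow(Function('Y')(p), -1) = Pow(Add(16, 498), -1) = Pow(514, -1) = Rational(1, 514)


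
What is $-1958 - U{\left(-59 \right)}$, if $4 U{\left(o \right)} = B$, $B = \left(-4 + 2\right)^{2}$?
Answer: $-1959$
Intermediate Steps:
$B = 4$ ($B = \left(-2\right)^{2} = 4$)
$U{\left(o \right)} = 1$ ($U{\left(o \right)} = \frac{1}{4} \cdot 4 = 1$)
$-1958 - U{\left(-59 \right)} = -1958 - 1 = -1959$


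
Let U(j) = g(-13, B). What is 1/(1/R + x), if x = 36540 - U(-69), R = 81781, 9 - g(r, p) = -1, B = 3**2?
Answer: 81781/2987459931 ≈ 2.7375e-5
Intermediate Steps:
B = 9
g(r, p) = 10 (g(r, p) = 9 - 1*(-1) = 9 + 1 = 10)
U(j) = 10
x = 36530 (x = 36540 - 1*10 = 36540 - 10 = 36530)
1/(1/R + x) = 1/(1/81781 + 36530) = 1/(2987459931/81781) = 81781/2987459931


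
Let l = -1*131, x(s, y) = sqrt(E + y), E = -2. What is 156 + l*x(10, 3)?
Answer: 25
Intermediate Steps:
x(s, y) = sqrt(-2 + y)
l = -131
156 + l*x(10, 3) = 156 - 131*sqrt(-2 + 3) = 156 - 131*sqrt(1) = 156 - 131*1 = 156 - 131 = 25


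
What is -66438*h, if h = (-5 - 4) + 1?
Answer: 531504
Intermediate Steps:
h = -8 (h = -9 + 1 = -8)
-66438*h = -66438*(-8) = 531504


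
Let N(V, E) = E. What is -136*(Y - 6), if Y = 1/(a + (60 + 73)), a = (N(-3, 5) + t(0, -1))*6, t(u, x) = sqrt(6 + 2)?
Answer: 21423128/26281 + 1632*sqrt(2)/26281 ≈ 815.24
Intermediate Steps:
t(u, x) = 2*sqrt(2) (t(u, x) = sqrt(8) = 2*sqrt(2))
a = 30 + 12*sqrt(2) (a = (5 + 2*sqrt(2))*6 = 30 + 12*sqrt(2) ≈ 46.971)
Y = 1/(163 + 12*sqrt(2)) (Y = 1/((30 + 12*sqrt(2)) + (60 + 73)) = 1/((30 + 12*sqrt(2)) + 133) = 1/(163 + 12*sqrt(2)) ≈ 0.0055565)
-136*(Y - 6) = -136*((163/26281 - 12*sqrt(2)/26281) - 6) = -136*(-157523/26281 - 12*sqrt(2)/26281) = 21423128/26281 + 1632*sqrt(2)/26281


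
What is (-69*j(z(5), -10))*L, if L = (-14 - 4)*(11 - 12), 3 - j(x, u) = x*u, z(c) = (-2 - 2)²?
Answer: -202446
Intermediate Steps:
z(c) = 16 (z(c) = (-4)² = 16)
j(x, u) = 3 - u*x (j(x, u) = 3 - x*u = 3 - u*x)
L = 18 (L = -18*(-1) = 18)
(-69*j(z(5), -10))*L = -69*(3 - 1*(-10)*16)*18 = -69*(3 + 160)*18 = -69*163*18 = -11247*18 = -202446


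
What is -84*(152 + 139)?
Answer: -24444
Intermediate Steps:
-84*(152 + 139) = -84*291 = -24444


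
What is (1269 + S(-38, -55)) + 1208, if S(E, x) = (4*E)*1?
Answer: 2325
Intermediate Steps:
S(E, x) = 4*E
(1269 + S(-38, -55)) + 1208 = (1269 + 4*(-38)) + 1208 = (1269 - 152) + 1208 = 1117 + 1208 = 2325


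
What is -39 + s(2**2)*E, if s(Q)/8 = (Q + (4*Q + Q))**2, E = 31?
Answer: 142809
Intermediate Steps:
s(Q) = 288*Q**2 (s(Q) = 8*(Q + (4*Q + Q))**2 = 8*(Q + 5*Q)**2 = 8*(6*Q)**2 = 8*(36*Q**2) = 288*Q**2)
-39 + s(2**2)*E = -39 + (288*(2**2)**2)*31 = -39 + (288*4**2)*31 = -39 + (288*16)*31 = -39 + 4608*31 = -39 + 142848 = 142809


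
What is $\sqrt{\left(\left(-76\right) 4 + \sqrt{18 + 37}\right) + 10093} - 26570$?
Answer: $-26570 + \sqrt{9789 + \sqrt{55}} \approx -26471.0$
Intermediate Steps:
$\sqrt{\left(\left(-76\right) 4 + \sqrt{18 + 37}\right) + 10093} - 26570 = \sqrt{\left(-304 + \sqrt{55}\right) + 10093} - 26570 = \sqrt{9789 + \sqrt{55}} - 26570 = -26570 + \sqrt{9789 + \sqrt{55}}$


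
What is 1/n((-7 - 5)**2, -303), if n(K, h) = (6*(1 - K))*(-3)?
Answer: 1/2574 ≈ 0.00038850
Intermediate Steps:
n(K, h) = -18 + 18*K (n(K, h) = (6 - 6*K)*(-3) = -18 + 18*K)
1/n((-7 - 5)**2, -303) = 1/(-18 + 18*(-7 - 5)**2) = 1/(-18 + 18*(-12)**2) = 1/(-18 + 18*144) = 1/(-18 + 2592) = 1/2574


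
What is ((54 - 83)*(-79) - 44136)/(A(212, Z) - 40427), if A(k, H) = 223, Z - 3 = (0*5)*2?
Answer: 41845/40204 ≈ 1.0408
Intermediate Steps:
Z = 3 (Z = 3 + (0*5)*2 = 3 + 0*2 = 3 + 0 = 3)
((54 - 83)*(-79) - 44136)/(A(212, Z) - 40427) = ((54 - 83)*(-79) - 44136)/(223 - 40427) = (-29*(-79) - 44136)/(-40204) = (2291 - 44136)*(-1/40204) = -41845*(-1/40204) = 41845/40204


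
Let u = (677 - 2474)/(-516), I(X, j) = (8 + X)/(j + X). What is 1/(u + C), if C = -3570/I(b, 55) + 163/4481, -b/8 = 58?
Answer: -3660977/11709710130 ≈ -0.00031264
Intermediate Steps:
b = -464 (b = -8*58 = -464)
I(X, j) = (8 + X)/(X + j)
u = 599/172 (u = -1797*(-1/516) = 599/172 ≈ 3.4826)
C = -1090461367/340556 (C = -3570*(-464 + 55)/(8 - 464) + 163/4481 = -3570/(-456/(-409)) + 163*(1/4481) = -3570/((-1/409*(-456))) + 163/4481 = -3570/456/409 + 163/4481 = -3570*409/456 + 163/4481 = -243355/76 + 163/4481 = -1090461367/340556 ≈ -3202.0)
1/(u + C) = 1/(599/172 - 1090461367/340556) = 1/(-11709710130/3660977) = -3660977/11709710130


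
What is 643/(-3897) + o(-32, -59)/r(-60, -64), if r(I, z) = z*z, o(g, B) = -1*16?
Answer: -168505/997632 ≈ -0.16891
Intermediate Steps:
o(g, B) = -16
r(I, z) = z²
643/(-3897) + o(-32, -59)/r(-60, -64) = 643/(-3897) - 16/((-64)²) = 643*(-1/3897) - 16/4096 = -643/3897 - 16*1/4096 = -643/3897 - 1/256 = -168505/997632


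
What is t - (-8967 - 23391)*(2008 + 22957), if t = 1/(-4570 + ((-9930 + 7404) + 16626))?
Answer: 7698500489101/9530 ≈ 8.0782e+8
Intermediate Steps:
t = 1/9530 (t = 1/(-4570 + (-2526 + 16626)) = 1/(-4570 + 14100) = 1/9530 ≈ 0.00010493)
t - (-8967 - 23391)*(2008 + 22957) = 1/9530 - (-8967 - 23391)*(2008 + 22957) = 1/9530 - (-32358)*24965 = 1/9530 - 1*(-807817470) = 1/9530 + 807817470 = 7698500489101/9530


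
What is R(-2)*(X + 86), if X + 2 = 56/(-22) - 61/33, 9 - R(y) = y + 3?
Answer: 21016/33 ≈ 636.85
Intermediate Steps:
R(y) = 6 - y (R(y) = 9 - (y + 3) = 9 - (3 + y) = 9 + (-3 - y) = 6 - y)
X = -211/33 (X = -2 + (56/(-22) - 61/33) = -2 + (56*(-1/22) - 61*1/33) = -2 + (-28/11 - 61/33) = -2 - 145/33 = -211/33 ≈ -6.3939)
R(-2)*(X + 86) = (6 - 1*(-2))*(-211/33 + 86) = (6 + 2)*(2627/33) = 8*(2627/33) = 21016/33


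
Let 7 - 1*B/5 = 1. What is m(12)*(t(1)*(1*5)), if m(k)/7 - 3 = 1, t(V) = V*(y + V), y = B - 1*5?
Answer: 3640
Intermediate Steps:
B = 30 (B = 35 - 5*1 = 35 - 5 = 30)
y = 25 (y = 30 - 1*5 = 30 - 5 = 25)
t(V) = V*(25 + V)
m(k) = 28 (m(k) = 21 + 7*1 = 21 + 7 = 28)
m(12)*(t(1)*(1*5)) = 28*((1*(25 + 1))*(1*5)) = 28*((1*26)*5) = 28*(26*5) = 28*130 = 3640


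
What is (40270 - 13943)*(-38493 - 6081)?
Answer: -1173499698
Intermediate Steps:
(40270 - 13943)*(-38493 - 6081) = 26327*(-44574) = -1173499698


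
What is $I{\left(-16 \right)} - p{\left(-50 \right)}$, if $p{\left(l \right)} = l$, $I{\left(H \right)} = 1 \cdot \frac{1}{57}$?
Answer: $\frac{2851}{57} \approx 50.018$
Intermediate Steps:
$I{\left(H \right)} = \frac{1}{57}$ ($I{\left(H \right)} = 1 \cdot \frac{1}{57} = \frac{1}{57}$)
$I{\left(-16 \right)} - p{\left(-50 \right)} = \frac{1}{57} - -50 = \frac{1}{57} + 50 = \frac{2851}{57}$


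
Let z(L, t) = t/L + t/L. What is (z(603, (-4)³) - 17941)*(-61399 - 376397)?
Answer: 526257594844/67 ≈ 7.8546e+9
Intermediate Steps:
z(L, t) = 2*t/L
(z(603, (-4)³) - 17941)*(-61399 - 376397) = (2*(-4)³/603 - 17941)*(-61399 - 376397) = (2*(-64)*(1/603) - 17941)*(-437796) = (-128/603 - 17941)*(-437796) = -10818551/603*(-437796) = 526257594844/67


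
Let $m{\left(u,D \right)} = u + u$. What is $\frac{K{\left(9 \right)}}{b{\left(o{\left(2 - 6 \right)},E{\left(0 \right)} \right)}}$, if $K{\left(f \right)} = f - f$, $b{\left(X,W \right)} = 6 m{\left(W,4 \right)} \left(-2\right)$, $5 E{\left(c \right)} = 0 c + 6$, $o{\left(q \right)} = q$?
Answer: $0$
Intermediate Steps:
$m{\left(u,D \right)} = 2 u$
$E{\left(c \right)} = \frac{6}{5}$ ($E{\left(c \right)} = \frac{0 c + 6}{5} = \frac{0 + 6}{5} = \frac{1}{5} \cdot 6 = \frac{6}{5}$)
$b{\left(X,W \right)} = - 24 W$ ($b{\left(X,W \right)} = 6 \cdot 2 W \left(-2\right) = 12 W \left(-2\right) = - 24 W$)
$K{\left(f \right)} = 0$
$\frac{K{\left(9 \right)}}{b{\left(o{\left(2 - 6 \right)},E{\left(0 \right)} \right)}} = \frac{0}{\left(-24\right) \frac{6}{5}} = \frac{0}{- \frac{144}{5}} = 0 \left(- \frac{5}{144}\right) = 0$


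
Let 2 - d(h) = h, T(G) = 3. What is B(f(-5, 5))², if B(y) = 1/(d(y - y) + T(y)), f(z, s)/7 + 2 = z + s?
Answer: 1/25 ≈ 0.040000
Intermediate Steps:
d(h) = 2 - h
f(z, s) = -14 + 7*s + 7*z (f(z, s) = -14 + 7*(z + s) = -14 + 7*(s + z) = -14 + (7*s + 7*z) = -14 + 7*s + 7*z)
B(y) = ⅕ (B(y) = 1/((2 - (y - y)) + 3) = 1/((2 - 1*0) + 3) = 1/((2 + 0) + 3) = 1/(2 + 3) = 1/5 = ⅕)
B(f(-5, 5))² = (⅕)² = 1/25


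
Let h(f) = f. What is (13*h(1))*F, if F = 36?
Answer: 468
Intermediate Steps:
(13*h(1))*F = (13*1)*36 = 13*36 = 468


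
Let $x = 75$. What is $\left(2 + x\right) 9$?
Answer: $693$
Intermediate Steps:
$\left(2 + x\right) 9 = \left(2 + 75\right) 9 = 77 \cdot 9 = 693$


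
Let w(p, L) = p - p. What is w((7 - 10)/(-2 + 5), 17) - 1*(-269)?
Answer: 269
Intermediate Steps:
w(p, L) = 0
w((7 - 10)/(-2 + 5), 17) - 1*(-269) = 0 - 1*(-269) = 0 + 269 = 269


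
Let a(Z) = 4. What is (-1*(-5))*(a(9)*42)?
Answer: 840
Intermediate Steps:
(-1*(-5))*(a(9)*42) = (-1*(-5))*(4*42) = 5*168 = 840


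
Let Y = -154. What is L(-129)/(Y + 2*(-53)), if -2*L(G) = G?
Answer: -129/520 ≈ -0.24808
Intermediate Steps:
L(G) = -G/2
L(-129)/(Y + 2*(-53)) = (-1/2*(-129))/(-154 + 2*(-53)) = 129/(2*(-154 - 106)) = (129/2)/(-260) = (129/2)*(-1/260) = -129/520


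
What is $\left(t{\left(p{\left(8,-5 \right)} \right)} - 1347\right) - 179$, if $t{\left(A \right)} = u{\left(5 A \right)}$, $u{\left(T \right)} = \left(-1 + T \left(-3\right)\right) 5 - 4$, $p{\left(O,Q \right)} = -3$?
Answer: $-1310$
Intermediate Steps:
$u{\left(T \right)} = -9 - 15 T$ ($u{\left(T \right)} = \left(-1 - 3 T\right) 5 - 4 = \left(-5 - 15 T\right) - 4 = -9 - 15 T$)
$t{\left(A \right)} = -9 - 75 A$ ($t{\left(A \right)} = -9 - 15 \cdot 5 A = -9 - 75 A$)
$\left(t{\left(p{\left(8,-5 \right)} \right)} - 1347\right) - 179 = \left(\left(-9 - -225\right) - 1347\right) - 179 = \left(\left(-9 + 225\right) - 1347\right) - 179 = \left(216 - 1347\right) - 179 = -1131 - 179 = -1310$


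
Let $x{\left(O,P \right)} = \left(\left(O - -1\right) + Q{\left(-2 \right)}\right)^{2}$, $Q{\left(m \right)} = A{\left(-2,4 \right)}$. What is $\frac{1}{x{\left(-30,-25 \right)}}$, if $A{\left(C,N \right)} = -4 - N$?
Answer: $\frac{1}{1369} \approx 0.00073046$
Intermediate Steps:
$Q{\left(m \right)} = -8$ ($Q{\left(m \right)} = -4 - 4 = -8$)
$x{\left(O,P \right)} = \left(-7 + O\right)^{2}$ ($x{\left(O,P \right)} = \left(\left(O - -1\right) - 8\right)^{2} = \left(\left(O + 1\right) - 8\right)^{2} = \left(\left(1 + O\right) - 8\right)^{2} = \left(-7 + O\right)^{2}$)
$\frac{1}{x{\left(-30,-25 \right)}} = \frac{1}{\left(-7 - 30\right)^{2}} = \frac{1}{\left(-37\right)^{2}} = \frac{1}{1369}$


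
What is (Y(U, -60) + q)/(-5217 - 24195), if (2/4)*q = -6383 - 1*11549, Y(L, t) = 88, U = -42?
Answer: 208/171 ≈ 1.2164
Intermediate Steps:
q = -35864 (q = 2*(-6383 - 1*11549) = 2*(-6383 - 11549) = 2*(-17932) = -35864)
(Y(U, -60) + q)/(-5217 - 24195) = (88 - 35864)/(-5217 - 24195) = -35776/(-29412) = -35776*(-1/29412) = 208/171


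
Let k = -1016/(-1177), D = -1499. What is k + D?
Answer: -1763307/1177 ≈ -1498.1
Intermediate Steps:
k = 1016/1177 (k = -1016*(-1/1177) = 1016/1177 ≈ 0.86321)
k + D = 1016/1177 - 1499 = -1763307/1177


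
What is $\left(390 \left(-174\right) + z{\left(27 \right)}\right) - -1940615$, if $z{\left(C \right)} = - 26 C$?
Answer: $1872053$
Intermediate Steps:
$\left(390 \left(-174\right) + z{\left(27 \right)}\right) - -1940615 = \left(390 \left(-174\right) - 702\right) - -1940615 = \left(-67860 - 702\right) + 1940615 = -68562 + 1940615 = 1872053$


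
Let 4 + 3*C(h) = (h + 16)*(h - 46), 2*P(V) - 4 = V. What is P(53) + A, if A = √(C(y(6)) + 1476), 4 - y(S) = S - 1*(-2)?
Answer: 57/2 + 4*√717/3 ≈ 64.203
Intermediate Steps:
P(V) = 2 + V/2
y(S) = 2 - S (y(S) = 4 - (S - 1*(-2)) = 4 - (S + 2) = 4 - (2 + S) = 4 + (-2 - S) = 2 - S)
C(h) = -4/3 + (-46 + h)*(16 + h)/3 (C(h) = -4/3 + ((h + 16)*(h - 46))/3 = -4/3 + ((16 + h)*(-46 + h))/3 = -4/3 + ((-46 + h)*(16 + h))/3 = -4/3 + (-46 + h)*(16 + h)/3)
A = 4*√717/3 (A = √((-740/3 - 10*(2 - 1*6) + (2 - 1*6)²/3) + 1476) = √((-740/3 - 10*(2 - 6) + (2 - 6)²/3) + 1476) = √((-740/3 - 10*(-4) + (⅓)*(-4)²) + 1476) = √((-740/3 + 40 + (⅓)*16) + 1476) = √((-740/3 + 40 + 16/3) + 1476) = √(-604/3 + 1476) = √(3824/3) = 4*√717/3 ≈ 35.702)
P(53) + A = (2 + (½)*53) + 4*√717/3 = (2 + 53/2) + 4*√717/3 = 57/2 + 4*√717/3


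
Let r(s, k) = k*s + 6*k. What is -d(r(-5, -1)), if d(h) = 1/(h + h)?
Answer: ½ ≈ 0.50000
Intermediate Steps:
r(s, k) = 6*k + k*s
d(h) = 1/(2*h)
-d(r(-5, -1)) = -1/(2*((-(6 - 5)))) = -1/(2*((-1*1))) = -1/(2*(-1)) = -(-1)/2 = -1*(-½) = ½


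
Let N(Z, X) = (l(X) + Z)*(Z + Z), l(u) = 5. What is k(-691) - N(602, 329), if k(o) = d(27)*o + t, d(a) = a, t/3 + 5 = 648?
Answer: -747556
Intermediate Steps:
t = 1929 (t = -15 + 3*648 = -15 + 1944 = 1929)
N(Z, X) = 2*Z*(5 + Z) (N(Z, X) = (5 + Z)*(Z + Z) = (5 + Z)*(2*Z) = 2*Z*(5 + Z))
k(o) = 1929 + 27*o (k(o) = 27*o + 1929 = 1929 + 27*o)
k(-691) - N(602, 329) = (1929 + 27*(-691)) - 2*602*(5 + 602) = (1929 - 18657) - 2*602*607 = -16728 - 1*730828 = -16728 - 730828 = -747556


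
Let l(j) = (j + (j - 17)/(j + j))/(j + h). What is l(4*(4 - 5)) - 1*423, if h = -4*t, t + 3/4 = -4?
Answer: -50771/120 ≈ -423.09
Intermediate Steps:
t = -19/4 (t = -3/4 - 4 = -19/4 ≈ -4.7500)
h = 19 (h = -4*(-19/4) = 19)
l(j) = (j + (-17 + j)/(2*j))/(19 + j) (l(j) = (j + (j - 17)/(j + j))/(j + 19) = (j + (-17 + j)/((2*j)))/(19 + j) = (j + (-17 + j)*(1/(2*j)))/(19 + j) = (j + (-17 + j)/(2*j))/(19 + j))
l(4*(4 - 5)) - 1*423 = (-17 + 4*(4 - 5) + 2*(4*(4 - 5))**2)/(2*((4*(4 - 5)))*(19 + 4*(4 - 5))) - 1*423 = (-17 + 4*(-1) + 2*(4*(-1))**2)/(2*((4*(-1)))*(19 + 4*(-1))) - 423 = (1/2)*(-17 - 4 + 2*(-4)**2)/(-4*(19 - 4)) - 423 = (1/2)*(-1/4)*(-17 - 4 + 2*16)/15 - 423 = (1/2)*(-1/4)*(1/15)*(-17 - 4 + 32) - 423 = (1/2)*(-1/4)*(1/15)*11 - 423 = -11/120 - 423 = -50771/120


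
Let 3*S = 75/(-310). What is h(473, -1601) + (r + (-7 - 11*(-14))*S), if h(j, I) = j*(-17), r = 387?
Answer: -475283/62 ≈ -7665.9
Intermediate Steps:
S = -5/62 (S = (75/(-310))/3 = (75*(-1/310))/3 = (⅓)*(-15/62) = -5/62 ≈ -0.080645)
h(j, I) = -17*j
h(473, -1601) + (r + (-7 - 11*(-14))*S) = -17*473 + (387 + (-7 - 11*(-14))*(-5/62)) = -8041 + (387 + (-7 + 154)*(-5/62)) = -8041 + (387 + 147*(-5/62)) = -8041 + (387 - 735/62) = -8041 + 23259/62 = -475283/62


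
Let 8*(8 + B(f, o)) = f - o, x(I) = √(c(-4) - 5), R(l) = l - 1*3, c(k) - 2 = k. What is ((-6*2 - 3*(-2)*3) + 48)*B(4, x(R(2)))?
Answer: -405 - 27*I*√7/4 ≈ -405.0 - 17.859*I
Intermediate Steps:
c(k) = 2 + k
R(l) = -3 + l (R(l) = l - 3 = -3 + l)
x(I) = I*√7 (x(I) = √((2 - 4) - 5) = √(-2 - 5) = √(-7) = I*√7)
B(f, o) = -8 - o/8 + f/8 (B(f, o) = -8 + (f - o)/8 = -8 + (-o/8 + f/8) = -8 - o/8 + f/8)
((-6*2 - 3*(-2)*3) + 48)*B(4, x(R(2))) = ((-6*2 - 3*(-2)*3) + 48)*(-8 - I*√7/8 + (⅛)*4) = ((-12 + 6*3) + 48)*(-8 - I*√7/8 + ½) = ((-12 + 18) + 48)*(-15/2 - I*√7/8) = (6 + 48)*(-15/2 - I*√7/8) = 54*(-15/2 - I*√7/8) = -405 - 27*I*√7/4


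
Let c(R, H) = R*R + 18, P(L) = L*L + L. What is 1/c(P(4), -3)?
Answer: 1/418 ≈ 0.0023923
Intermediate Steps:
P(L) = L + L² (P(L) = L² + L = L + L²)
c(R, H) = 18 + R² (c(R, H) = R² + 18 = 18 + R²)
1/c(P(4), -3) = 1/(18 + (4*(1 + 4))²) = 1/(18 + (4*5)²) = 1/(18 + 20²) = 1/(18 + 400) = 1/418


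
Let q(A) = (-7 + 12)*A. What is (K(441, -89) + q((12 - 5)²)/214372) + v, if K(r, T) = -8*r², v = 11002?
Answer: -331171726467/214372 ≈ -1.5448e+6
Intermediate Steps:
q(A) = 5*A
(K(441, -89) + q((12 - 5)²)/214372) + v = (-8*441² + (5*(12 - 5)²)/214372) + 11002 = (-8*194481 + (5*7²)*(1/214372)) + 11002 = (-1555848 + (5*49)*(1/214372)) + 11002 = (-1555848 + 245*(1/214372)) + 11002 = (-1555848 + 245/214372) + 11002 = -333530247211/214372 + 11002 = -331171726467/214372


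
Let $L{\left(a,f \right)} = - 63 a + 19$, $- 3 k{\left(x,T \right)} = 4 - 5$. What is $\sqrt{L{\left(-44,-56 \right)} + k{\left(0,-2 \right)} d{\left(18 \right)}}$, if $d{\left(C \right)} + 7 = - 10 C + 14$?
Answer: $\frac{10 \sqrt{246}}{3} \approx 52.281$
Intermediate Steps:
$k{\left(x,T \right)} = \frac{1}{3}$ ($k{\left(x,T \right)} = - \frac{4 - 5}{3} = \left(- \frac{1}{3}\right) \left(-1\right) = \frac{1}{3}$)
$L{\left(a,f \right)} = 19 - 63 a$
$d{\left(C \right)} = 7 - 10 C$ ($d{\left(C \right)} = -7 - \left(-14 + 10 C\right) = 7 - 10 C$)
$\sqrt{L{\left(-44,-56 \right)} + k{\left(0,-2 \right)} d{\left(18 \right)}} = \sqrt{\left(19 - -2772\right) + \frac{7 - 180}{3}} = \sqrt{\left(19 + 2772\right) + \frac{7 - 180}{3}} = \sqrt{2791 + \frac{1}{3} \left(-173\right)} = \sqrt{2791 - \frac{173}{3}} = \sqrt{\frac{8200}{3}} = \frac{10 \sqrt{246}}{3}$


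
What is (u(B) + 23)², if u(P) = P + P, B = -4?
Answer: 225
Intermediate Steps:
u(P) = 2*P
(u(B) + 23)² = (2*(-4) + 23)² = (-8 + 23)² = 15² = 225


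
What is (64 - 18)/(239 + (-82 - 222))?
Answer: -46/65 ≈ -0.70769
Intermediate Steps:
(64 - 18)/(239 + (-82 - 222)) = 46/(239 - 304) = 46/(-65) = 46*(-1/65) = -46/65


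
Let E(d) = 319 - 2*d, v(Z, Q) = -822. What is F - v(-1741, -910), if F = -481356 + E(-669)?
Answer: -478877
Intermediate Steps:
F = -479699 (F = -481356 + (319 - 2*(-669)) = -481356 + (319 + 1338) = -481356 + 1657 = -479699)
F - v(-1741, -910) = -479699 - 1*(-822) = -479699 + 822 = -478877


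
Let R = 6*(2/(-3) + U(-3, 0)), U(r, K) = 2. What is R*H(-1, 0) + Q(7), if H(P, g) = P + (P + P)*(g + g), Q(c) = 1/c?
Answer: -55/7 ≈ -7.8571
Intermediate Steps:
Q(c) = 1/c
H(P, g) = P + 4*P*g (H(P, g) = P + (2*P)*(2*g) = P + 4*P*g)
R = 8 (R = 6*(2/(-3) + 2) = 6*(2*(-⅓) + 2) = 6*(-⅔ + 2) = 6*(4/3) = 8)
R*H(-1, 0) + Q(7) = 8*(-(1 + 4*0)) + 1/7 = 8*(-(1 + 0)) + ⅐ = 8*(-1*1) + ⅐ = 8*(-1) + ⅐ = -8 + ⅐ = -55/7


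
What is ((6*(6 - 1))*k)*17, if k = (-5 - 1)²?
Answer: 18360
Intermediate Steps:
k = 36 (k = (-6)² = 36)
((6*(6 - 1))*k)*17 = ((6*(6 - 1))*36)*17 = ((6*5)*36)*17 = (30*36)*17 = 1080*17 = 18360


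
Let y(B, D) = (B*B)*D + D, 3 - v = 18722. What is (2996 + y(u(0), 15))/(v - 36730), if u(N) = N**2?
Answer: -3011/55449 ≈ -0.054302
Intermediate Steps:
v = -18719 (v = 3 - 1*18722 = 3 - 18722 = -18719)
y(B, D) = D + D*B**2 (y(B, D) = B**2*D + D = D*B**2 + D = D + D*B**2)
(2996 + y(u(0), 15))/(v - 36730) = (2996 + 15*(1 + (0**2)**2))/(-18719 - 36730) = (2996 + 15*(1 + 0**2))/(-55449) = (2996 + 15*(1 + 0))*(-1/55449) = (2996 + 15*1)*(-1/55449) = (2996 + 15)*(-1/55449) = 3011*(-1/55449) = -3011/55449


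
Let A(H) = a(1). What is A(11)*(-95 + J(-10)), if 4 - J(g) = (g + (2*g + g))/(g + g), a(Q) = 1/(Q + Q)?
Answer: -93/2 ≈ -46.500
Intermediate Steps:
a(Q) = 1/(2*Q)
J(g) = 2 (J(g) = 4 - (g + (2*g + g))/(g + g) = 4 - (g + 3*g)/(2*g) = 4 - 4*g*1/(2*g) = 4 - 1*2 = 4 - 2 = 2)
A(H) = ½ (A(H) = (½)/1 = (½)*1 = ½)
A(11)*(-95 + J(-10)) = (-95 + 2)/2 = (½)*(-93) = -93/2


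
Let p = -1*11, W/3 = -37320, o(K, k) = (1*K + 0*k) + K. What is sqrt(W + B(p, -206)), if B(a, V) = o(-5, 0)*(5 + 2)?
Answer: I*sqrt(112030) ≈ 334.71*I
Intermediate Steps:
o(K, k) = 2*K (o(K, k) = (K + 0) + K = K + K = 2*K)
W = -111960 (W = 3*(-37320) = -111960)
p = -11
B(a, V) = -70 (B(a, V) = (2*(-5))*(5 + 2) = -10*7 = -70)
sqrt(W + B(p, -206)) = sqrt(-111960 - 70) = sqrt(-112030) = I*sqrt(112030)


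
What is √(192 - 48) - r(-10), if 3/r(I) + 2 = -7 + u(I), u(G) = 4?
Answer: 63/5 ≈ 12.600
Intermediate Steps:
r(I) = -⅗ (r(I) = 3/(-2 + (-7 + 4)) = 3/(-2 - 3) = 3/(-5) = 3*(-⅕) = -⅗)
√(192 - 48) - r(-10) = √(192 - 48) - 1*(-⅗) = √144 + ⅗ = 12 + ⅗ = 63/5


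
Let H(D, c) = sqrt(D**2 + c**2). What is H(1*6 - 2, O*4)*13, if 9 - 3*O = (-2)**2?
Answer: 52*sqrt(34)/3 ≈ 101.07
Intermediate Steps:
O = 5/3 (O = 3 - 1/3*(-2)**2 = 3 - 1/3*4 = 3 - 4/3 = 5/3 ≈ 1.6667)
H(1*6 - 2, O*4)*13 = sqrt((1*6 - 2)**2 + ((5/3)*4)**2)*13 = sqrt((6 - 2)**2 + (20/3)**2)*13 = sqrt(4**2 + 400/9)*13 = sqrt(16 + 400/9)*13 = sqrt(544/9)*13 = (4*sqrt(34)/3)*13 = 52*sqrt(34)/3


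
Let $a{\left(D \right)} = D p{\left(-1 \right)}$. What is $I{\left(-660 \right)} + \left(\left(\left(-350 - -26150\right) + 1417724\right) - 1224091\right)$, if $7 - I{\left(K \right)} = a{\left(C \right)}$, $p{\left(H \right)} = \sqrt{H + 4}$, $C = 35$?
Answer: $219440 - 35 \sqrt{3} \approx 2.1938 \cdot 10^{5}$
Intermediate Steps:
$p{\left(H \right)} = \sqrt{4 + H}$
$a{\left(D \right)} = D \sqrt{3}$ ($a{\left(D \right)} = D \sqrt{4 - 1} = D \sqrt{3}$)
$I{\left(K \right)} = 7 - 35 \sqrt{3}$
$I{\left(-660 \right)} + \left(\left(\left(-350 - -26150\right) + 1417724\right) - 1224091\right) = \left(7 - 35 \sqrt{3}\right) + \left(\left(\left(-350 - -26150\right) + 1417724\right) - 1224091\right) = \left(7 - 35 \sqrt{3}\right) + \left(\left(\left(-350 + 26150\right) + 1417724\right) - 1224091\right) = \left(7 - 35 \sqrt{3}\right) + \left(\left(25800 + 1417724\right) - 1224091\right) = \left(7 - 35 \sqrt{3}\right) + \left(1443524 - 1224091\right) = \left(7 - 35 \sqrt{3}\right) + 219433 = 219440 - 35 \sqrt{3}$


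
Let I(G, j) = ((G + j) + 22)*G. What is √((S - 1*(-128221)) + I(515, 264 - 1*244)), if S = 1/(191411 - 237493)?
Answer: 3*√97937215585438/46082 ≈ 644.26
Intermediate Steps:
S = -1/46082 (S = 1/(-46082) = -1/46082 ≈ -2.1700e-5)
I(G, j) = G*(22 + G + j) (I(G, j) = (22 + G + j)*G = G*(22 + G + j))
√((S - 1*(-128221)) + I(515, 264 - 1*244)) = √((-1/46082 - 1*(-128221)) + 515*(22 + 515 + (264 - 1*244))) = √((-1/46082 + 128221) + 515*(22 + 515 + (264 - 244))) = √(5908680121/46082 + 515*(22 + 515 + 20)) = √(5908680121/46082 + 515*557) = √(5908680121/46082 + 286855) = √(19127532231/46082) = 3*√97937215585438/46082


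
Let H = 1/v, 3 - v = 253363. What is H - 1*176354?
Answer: -44681049441/253360 ≈ -1.7635e+5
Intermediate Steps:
v = -253360 (v = 3 - 1*253363 = 3 - 253363 = -253360)
H = -1/253360 (H = 1/(-253360) = -1/253360 ≈ -3.9470e-6)
H - 1*176354 = -1/253360 - 1*176354 = -1/253360 - 176354 = -44681049441/253360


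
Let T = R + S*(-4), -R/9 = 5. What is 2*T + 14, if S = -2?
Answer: -60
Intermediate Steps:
R = -45 (R = -9*5 = -45)
T = -37 (T = -45 - 2*(-4) = -45 + 8 = -37)
2*T + 14 = 2*(-37) + 14 = -74 + 14 = -60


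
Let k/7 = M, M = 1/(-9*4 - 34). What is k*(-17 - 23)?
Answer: 4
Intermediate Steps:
M = -1/70 (M = 1/(-36 - 34) = 1/(-70) = -1/70 ≈ -0.014286)
k = -⅒ (k = 7*(-1/70) = -⅒ ≈ -0.10000)
k*(-17 - 23) = -(-17 - 23)/10 = -⅒*(-40) = 4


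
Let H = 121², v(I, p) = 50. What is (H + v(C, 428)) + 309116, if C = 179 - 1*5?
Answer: 323807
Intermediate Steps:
C = 174 (C = 179 - 5 = 174)
H = 14641
(H + v(C, 428)) + 309116 = (14641 + 50) + 309116 = 14691 + 309116 = 323807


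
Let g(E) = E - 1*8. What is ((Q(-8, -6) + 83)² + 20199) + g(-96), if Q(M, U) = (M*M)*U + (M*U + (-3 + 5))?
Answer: 83096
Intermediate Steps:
Q(M, U) = 2 + M*U + U*M² (Q(M, U) = M²*U + (M*U + 2) = U*M² + (2 + M*U) = 2 + M*U + U*M²)
g(E) = -8 + E (g(E) = E - 8 = -8 + E)
((Q(-8, -6) + 83)² + 20199) + g(-96) = (((2 - 8*(-6) - 6*(-8)²) + 83)² + 20199) + (-8 - 96) = (((2 + 48 - 6*64) + 83)² + 20199) - 104 = (((2 + 48 - 384) + 83)² + 20199) - 104 = ((-334 + 83)² + 20199) - 104 = ((-251)² + 20199) - 104 = (63001 + 20199) - 104 = 83200 - 104 = 83096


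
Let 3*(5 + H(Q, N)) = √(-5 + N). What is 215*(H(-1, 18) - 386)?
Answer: -84065 + 215*√13/3 ≈ -83807.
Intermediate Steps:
H(Q, N) = -5 + √(-5 + N)/3
215*(H(-1, 18) - 386) = 215*((-5 + √(-5 + 18)/3) - 386) = 215*((-5 + √13/3) - 386) = 215*(-391 + √13/3) = -84065 + 215*√13/3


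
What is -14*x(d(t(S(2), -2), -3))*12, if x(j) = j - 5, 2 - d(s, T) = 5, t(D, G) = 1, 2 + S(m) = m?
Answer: 1344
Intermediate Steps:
S(m) = -2 + m
d(s, T) = -3 (d(s, T) = 2 - 1*5 = 2 - 5 = -3)
x(j) = -5 + j
-14*x(d(t(S(2), -2), -3))*12 = -14*(-5 - 3)*12 = -14*(-8)*12 = 112*12 = 1344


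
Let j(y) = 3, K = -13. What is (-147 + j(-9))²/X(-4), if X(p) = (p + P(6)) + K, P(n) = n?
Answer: -20736/11 ≈ -1885.1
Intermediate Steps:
X(p) = -7 + p (X(p) = (p + 6) - 13 = (6 + p) - 13 = -7 + p)
(-147 + j(-9))²/X(-4) = (-147 + 3)²/(-7 - 4) = (-144)²/(-11) = 20736*(-1/11) = -20736/11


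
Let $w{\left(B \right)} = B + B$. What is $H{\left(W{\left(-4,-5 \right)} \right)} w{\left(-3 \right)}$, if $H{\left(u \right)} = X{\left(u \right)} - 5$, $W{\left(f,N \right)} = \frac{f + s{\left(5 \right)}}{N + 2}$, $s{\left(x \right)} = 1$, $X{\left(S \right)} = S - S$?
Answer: $30$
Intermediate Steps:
$X{\left(S \right)} = 0$
$W{\left(f,N \right)} = \frac{1 + f}{2 + N}$ ($W{\left(f,N \right)} = \frac{f + 1}{N + 2} = \frac{1 + f}{2 + N}$)
$H{\left(u \right)} = -5$ ($H{\left(u \right)} = 0 - 5 = -5$)
$w{\left(B \right)} = 2 B$
$H{\left(W{\left(-4,-5 \right)} \right)} w{\left(-3 \right)} = - 5 \cdot 2 \left(-3\right) = \left(-5\right) \left(-6\right) = 30$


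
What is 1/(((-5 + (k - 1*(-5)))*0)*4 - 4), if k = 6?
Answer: -¼ ≈ -0.25000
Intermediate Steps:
1/(((-5 + (k - 1*(-5)))*0)*4 - 4) = 1/(((-5 + (6 - 1*(-5)))*0)*4 - 4) = 1/(((-5 + (6 + 5))*0)*4 - 4) = 1/(((-5 + 11)*0)*4 - 4) = 1/((6*0)*4 - 4) = 1/(0*4 - 4) = 1/(0 - 4) = 1/(-4) = -¼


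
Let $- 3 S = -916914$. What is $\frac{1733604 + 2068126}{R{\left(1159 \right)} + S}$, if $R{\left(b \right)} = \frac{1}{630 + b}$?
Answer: $\frac{6801294970}{546786383} \approx 12.439$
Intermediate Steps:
$S = 305638$ ($S = \left(- \frac{1}{3}\right) \left(-916914\right) = 305638$)
$\frac{1733604 + 2068126}{R{\left(1159 \right)} + S} = \frac{1733604 + 2068126}{\frac{1}{630 + 1159} + 305638} = \frac{3801730}{\frac{1}{1789} + 305638} = \frac{3801730}{\frac{546786383}{1789}} = 3801730 \cdot \frac{1789}{546786383} = \frac{6801294970}{546786383}$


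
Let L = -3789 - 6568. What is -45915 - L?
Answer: -35558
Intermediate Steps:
L = -10357
-45915 - L = -45915 - 1*(-10357) = -45915 + 10357 = -35558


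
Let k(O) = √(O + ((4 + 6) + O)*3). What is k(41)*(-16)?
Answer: -16*√194 ≈ -222.85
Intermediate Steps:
k(O) = √(30 + 4*O) (k(O) = √(O + (10 + O)*3) = √(O + (30 + 3*O)) = √(30 + 4*O))
k(41)*(-16) = √(30 + 4*41)*(-16) = √(30 + 164)*(-16) = √194*(-16) = -16*√194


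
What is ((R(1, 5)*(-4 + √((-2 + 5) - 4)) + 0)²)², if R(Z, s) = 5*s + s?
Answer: 130410000 - 194400000*I ≈ 1.3041e+8 - 1.944e+8*I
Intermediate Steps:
R(Z, s) = 6*s
((R(1, 5)*(-4 + √((-2 + 5) - 4)) + 0)²)² = (((6*5)*(-4 + √((-2 + 5) - 4)) + 0)²)² = ((30*(-4 + √(3 - 4)) + 0)²)² = ((30*(-4 + √(-1)) + 0)²)² = ((30*(-4 + I) + 0)²)² = (((-120 + 30*I) + 0)²)² = ((-120 + 30*I)²)² = (-120 + 30*I)⁴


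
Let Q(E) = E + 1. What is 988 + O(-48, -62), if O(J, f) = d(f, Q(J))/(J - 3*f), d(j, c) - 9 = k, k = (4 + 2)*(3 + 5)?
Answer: 45467/46 ≈ 988.41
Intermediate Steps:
k = 48 (k = 6*8 = 48)
Q(E) = 1 + E
d(j, c) = 57 (d(j, c) = 9 + 48 = 57)
O(J, f) = 57/(J - 3*f)
988 + O(-48, -62) = 988 + 57/(-48 - 3*(-62)) = 988 + 57/(-48 + 186) = 988 + 57/138 = 988 + 57*(1/138) = 988 + 19/46 = 45467/46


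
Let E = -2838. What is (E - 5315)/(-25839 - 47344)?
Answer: 8153/73183 ≈ 0.11141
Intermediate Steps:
(E - 5315)/(-25839 - 47344) = (-2838 - 5315)/(-25839 - 47344) = -8153/(-73183) = -8153*(-1/73183) = 8153/73183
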